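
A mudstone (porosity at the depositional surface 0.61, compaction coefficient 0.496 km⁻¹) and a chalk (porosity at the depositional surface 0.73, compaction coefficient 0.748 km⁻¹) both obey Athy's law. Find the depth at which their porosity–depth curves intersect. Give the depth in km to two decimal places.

Set n₀ₐ e^(−kₐZ) = n₀ᵦ e^(−kᵦZ) ⇒ ln(n₀ₐ/n₀ᵦ) = (kₐ − kᵦ)·Z
Z = ln(0.61/0.73) / (0.496 − 0.748) = -0.1796 / -0.252 = 0.713 km

0.71 km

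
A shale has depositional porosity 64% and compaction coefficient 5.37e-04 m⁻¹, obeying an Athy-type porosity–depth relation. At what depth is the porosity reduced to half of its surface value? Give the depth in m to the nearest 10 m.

1290 m

Working in km (1 km = 1000 m; c in km⁻¹ = c in m⁻¹ × 1000):
phi/phi₀ = 1/2 ⇒ exp(−c·d) = 1/2 ⇒ d = ln(2) / c
d = 0.6931 / 0.537 = 1.291 km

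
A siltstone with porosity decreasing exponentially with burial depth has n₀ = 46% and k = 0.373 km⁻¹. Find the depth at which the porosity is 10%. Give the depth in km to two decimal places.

Invert Athy's law: d = ln(n₀/n) / k
d = ln(0.46/0.1) / 0.373 = ln(4.6) / 0.373 = 1.5261 / 0.373 = 4.091 km

4.09 km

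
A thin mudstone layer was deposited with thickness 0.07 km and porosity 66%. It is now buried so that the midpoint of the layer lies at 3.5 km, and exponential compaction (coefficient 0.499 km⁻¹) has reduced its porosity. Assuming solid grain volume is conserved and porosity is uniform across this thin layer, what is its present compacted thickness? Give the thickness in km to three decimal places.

0.027 km

Porosity at 3.5 km: φ = 0.66·exp(−0.499×3.5) = 0.1151
Solid-volume conservation: h(1−φ) = h₀(1−φ₀) ⇒ h = h₀·(1−φ₀)/(1−φ)
h = 0.07 × (1 − 0.66)/(1 − 0.1151) = 0.07 × 0.3842 = 0.0269 km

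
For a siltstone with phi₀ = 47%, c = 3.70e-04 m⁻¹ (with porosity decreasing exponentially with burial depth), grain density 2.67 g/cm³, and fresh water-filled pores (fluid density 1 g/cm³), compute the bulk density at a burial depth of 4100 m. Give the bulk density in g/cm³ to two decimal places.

2.50 g/cm³

Working in km (1 km = 1000 m; c in km⁻¹ = c in m⁻¹ × 1000):
Porosity at depth: phi = 0.47·exp(−0.37×4.1) = 0.47×0.2194 = 0.1031
Bulk density: ρ_b = (1−phi)ρ_g + phi·ρ_f = 0.8969×2.67 + 0.1031×1
       = 2.395 + 0.103 = 2.498 g/cm³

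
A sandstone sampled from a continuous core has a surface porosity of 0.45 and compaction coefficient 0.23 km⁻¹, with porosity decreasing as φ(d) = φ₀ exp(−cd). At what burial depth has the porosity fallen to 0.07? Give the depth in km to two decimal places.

Invert Athy's law: d = ln(φ₀/φ) / c
d = ln(0.45/0.07) / 0.23 = ln(6.429) / 0.23 = 1.8608 / 0.23 = 8.090 km

8.09 km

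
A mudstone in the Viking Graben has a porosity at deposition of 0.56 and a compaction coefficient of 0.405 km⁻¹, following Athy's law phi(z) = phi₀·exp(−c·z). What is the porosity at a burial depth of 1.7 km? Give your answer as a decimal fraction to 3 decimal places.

phi = phi₀·exp(−c·z) = 0.56 × exp(−0.405 × 1.7) = 0.56 × exp(−0.6885)
  = 0.56 × 0.5023 = 0.2813

0.281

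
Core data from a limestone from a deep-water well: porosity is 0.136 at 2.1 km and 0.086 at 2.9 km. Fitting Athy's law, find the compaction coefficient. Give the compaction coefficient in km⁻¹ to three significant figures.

0.573 km⁻¹

Athy: phi(d) = phi₀ e^(−cd) ⇒ phi₁/phi₂ = e^{c(d₂−d₁)} ⇒ c = ln(phi₁/phi₂)/(d₂−d₁)
c = ln(0.136/0.086) / (2.9 − 2.1) = ln(1.581) / 0.8 = 0.4583 / 0.8 = 0.5729 km⁻¹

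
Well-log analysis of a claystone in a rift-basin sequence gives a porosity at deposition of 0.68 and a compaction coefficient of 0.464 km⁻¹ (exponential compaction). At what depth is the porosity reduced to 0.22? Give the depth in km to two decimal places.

Invert Athy's law: Z = ln(n₀/n) / k
Z = ln(0.68/0.22) / 0.464 = ln(3.091) / 0.464 = 1.1285 / 0.464 = 2.432 km

2.43 km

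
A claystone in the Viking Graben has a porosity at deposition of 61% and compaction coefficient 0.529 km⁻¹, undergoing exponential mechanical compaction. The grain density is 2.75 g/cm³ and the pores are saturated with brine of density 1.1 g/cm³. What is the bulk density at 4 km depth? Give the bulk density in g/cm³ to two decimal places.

2.63 g/cm³

Porosity at depth: φ = 0.61·exp(−0.529×4) = 0.61×0.1205 = 0.0735
Bulk density: ρ_b = (1−φ)ρ_g + φ·ρ_f = 0.9265×2.75 + 0.0735×1.1
       = 2.548 + 0.081 = 2.629 g/cm³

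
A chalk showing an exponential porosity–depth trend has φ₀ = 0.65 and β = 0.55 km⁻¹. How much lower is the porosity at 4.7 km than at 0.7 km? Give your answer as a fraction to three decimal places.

φ(0.7) = 0.65·e^(−0.55×0.7) = 0.4423
φ(4.7) = 0.65·e^(−0.55×4.7) = 0.0490
Δφ = 0.4423 − 0.0490 = 0.3933

0.393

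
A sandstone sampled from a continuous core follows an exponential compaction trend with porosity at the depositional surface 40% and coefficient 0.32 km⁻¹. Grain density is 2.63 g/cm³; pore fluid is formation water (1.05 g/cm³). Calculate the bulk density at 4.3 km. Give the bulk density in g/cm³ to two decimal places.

2.47 g/cm³

Porosity at depth: phi = 0.4·exp(−0.32×4.3) = 0.4×0.2526 = 0.1010
Bulk density: ρ_b = (1−phi)ρ_g + phi·ρ_f = 0.8990×2.63 + 0.1010×1.05
       = 2.364 + 0.106 = 2.470 g/cm³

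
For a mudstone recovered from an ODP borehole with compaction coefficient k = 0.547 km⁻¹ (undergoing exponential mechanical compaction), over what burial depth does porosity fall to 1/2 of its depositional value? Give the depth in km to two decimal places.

1.27 km

n/n₀ = 1/2 ⇒ exp(−k·z) = 1/2 ⇒ z = ln(2) / k
z = 0.6931 / 0.547 = 1.267 km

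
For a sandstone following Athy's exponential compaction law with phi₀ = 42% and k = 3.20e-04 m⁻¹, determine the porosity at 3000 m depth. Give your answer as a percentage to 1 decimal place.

Working in km (1 km = 1000 m; k in km⁻¹ = k in m⁻¹ × 1000):
phi = phi₀·exp(−k·z) = 0.42 × exp(−0.32 × 3) = 0.42 × exp(−0.96)
  = 0.42 × 0.3829 = 0.1608

16.1%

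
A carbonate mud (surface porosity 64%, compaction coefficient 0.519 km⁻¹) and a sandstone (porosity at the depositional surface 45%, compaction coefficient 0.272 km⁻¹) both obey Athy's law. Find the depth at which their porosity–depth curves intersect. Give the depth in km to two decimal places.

Set phi₀ₐ e^(−cₐZ) = phi₀ᵦ e^(−cᵦZ) ⇒ ln(phi₀ₐ/phi₀ᵦ) = (cₐ − cᵦ)·Z
Z = ln(0.64/0.45) / (0.519 − 0.272) = 0.3522 / 0.247 = 1.426 km

1.43 km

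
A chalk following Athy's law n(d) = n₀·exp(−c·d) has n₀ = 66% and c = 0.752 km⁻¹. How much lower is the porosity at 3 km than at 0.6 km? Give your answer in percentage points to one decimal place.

n(0.6) = 0.66·e^(−0.752×0.6) = 0.4203
n(3) = 0.66·e^(−0.752×3) = 0.0691
Δn = 0.4203 − 0.0691 = 0.3512

35.1 percentage points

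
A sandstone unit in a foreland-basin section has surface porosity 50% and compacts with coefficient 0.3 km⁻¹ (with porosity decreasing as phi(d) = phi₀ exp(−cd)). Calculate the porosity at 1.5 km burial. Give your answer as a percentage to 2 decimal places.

31.88%

phi = phi₀·exp(−c·d) = 0.5 × exp(−0.3 × 1.5) = 0.5 × exp(−0.45)
  = 0.5 × 0.6376 = 0.3188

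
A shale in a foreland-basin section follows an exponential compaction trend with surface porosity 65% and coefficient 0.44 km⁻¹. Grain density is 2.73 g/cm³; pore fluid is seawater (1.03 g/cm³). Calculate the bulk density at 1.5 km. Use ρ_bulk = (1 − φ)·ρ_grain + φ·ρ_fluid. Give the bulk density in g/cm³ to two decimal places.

Porosity at depth: n = 0.65·exp(−0.44×1.5) = 0.65×0.5169 = 0.3360
Bulk density: ρ_b = (1−n)ρ_g + n·ρ_f = 0.6640×2.73 + 0.3360×1.03
       = 1.813 + 0.346 = 2.159 g/cm³

2.16 g/cm³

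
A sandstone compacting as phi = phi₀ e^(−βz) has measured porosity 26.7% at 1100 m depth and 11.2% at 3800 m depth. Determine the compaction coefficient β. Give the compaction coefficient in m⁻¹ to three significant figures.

Working in km (1 km = 1000 m; β in km⁻¹ = β in m⁻¹ × 1000):
Athy: phi(z) = phi₀ e^(−βz) ⇒ phi₁/phi₂ = e^{β(z₂−z₁)} ⇒ β = ln(phi₁/phi₂)/(z₂−z₁)
β = ln(0.267/0.112) / (3.8 − 1.1) = ln(2.384) / 2.7 = 0.8687 / 2.7 = 0.3218 km⁻¹

0.000322 m⁻¹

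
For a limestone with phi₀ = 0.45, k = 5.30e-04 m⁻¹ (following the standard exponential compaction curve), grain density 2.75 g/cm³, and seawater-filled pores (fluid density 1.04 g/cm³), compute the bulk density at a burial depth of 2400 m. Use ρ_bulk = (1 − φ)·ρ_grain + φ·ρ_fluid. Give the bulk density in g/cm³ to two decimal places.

Working in km (1 km = 1000 m; k in km⁻¹ = k in m⁻¹ × 1000):
Porosity at depth: phi = 0.45·exp(−0.53×2.4) = 0.45×0.2803 = 0.1261
Bulk density: ρ_b = (1−phi)ρ_g + phi·ρ_f = 0.8739×2.75 + 0.1261×1.04
       = 2.403 + 0.131 = 2.534 g/cm³

2.53 g/cm³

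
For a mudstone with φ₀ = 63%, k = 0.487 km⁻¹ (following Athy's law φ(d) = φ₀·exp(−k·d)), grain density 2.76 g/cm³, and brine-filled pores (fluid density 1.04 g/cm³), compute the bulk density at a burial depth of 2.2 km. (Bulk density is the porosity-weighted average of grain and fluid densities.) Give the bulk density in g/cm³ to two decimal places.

2.39 g/cm³

Porosity at depth: φ = 0.63·exp(−0.487×2.2) = 0.63×0.3425 = 0.2158
Bulk density: ρ_b = (1−φ)ρ_g + φ·ρ_f = 0.7842×2.76 + 0.2158×1.04
       = 2.164 + 0.224 = 2.389 g/cm³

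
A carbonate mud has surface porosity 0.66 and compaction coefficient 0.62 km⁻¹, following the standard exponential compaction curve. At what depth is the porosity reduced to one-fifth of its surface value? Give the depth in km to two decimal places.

φ/φ₀ = 1/5 ⇒ exp(−β·Z) = 1/5 ⇒ Z = ln(5) / β
Z = 1.6094 / 0.62 = 2.596 km

2.60 km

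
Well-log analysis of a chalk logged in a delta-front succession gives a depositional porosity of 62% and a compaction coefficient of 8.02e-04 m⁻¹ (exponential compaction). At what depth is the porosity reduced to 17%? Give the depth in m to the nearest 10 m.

1610 m

Working in km (1 km = 1000 m; β in km⁻¹ = β in m⁻¹ × 1000):
Invert Athy's law: d = ln(phi₀/phi) / β
d = ln(0.62/0.17) / 0.802 = ln(3.647) / 0.802 = 1.2939 / 0.802 = 1.613 km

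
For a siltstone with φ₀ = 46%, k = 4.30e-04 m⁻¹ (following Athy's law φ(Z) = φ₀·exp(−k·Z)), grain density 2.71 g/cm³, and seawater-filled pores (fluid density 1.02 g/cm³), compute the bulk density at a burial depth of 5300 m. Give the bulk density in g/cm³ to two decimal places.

Working in km (1 km = 1000 m; k in km⁻¹ = k in m⁻¹ × 1000):
Porosity at depth: φ = 0.46·exp(−0.43×5.3) = 0.46×0.1024 = 0.0471
Bulk density: ρ_b = (1−φ)ρ_g + φ·ρ_f = 0.9529×2.71 + 0.0471×1.02
       = 2.582 + 0.048 = 2.630 g/cm³

2.63 g/cm³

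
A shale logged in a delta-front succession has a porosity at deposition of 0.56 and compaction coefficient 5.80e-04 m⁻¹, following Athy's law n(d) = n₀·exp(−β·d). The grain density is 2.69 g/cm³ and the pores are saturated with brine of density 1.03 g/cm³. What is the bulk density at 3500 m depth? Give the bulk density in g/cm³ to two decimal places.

2.57 g/cm³

Working in km (1 km = 1000 m; β in km⁻¹ = β in m⁻¹ × 1000):
Porosity at depth: n = 0.56·exp(−0.58×3.5) = 0.56×0.1313 = 0.0735
Bulk density: ρ_b = (1−n)ρ_g + n·ρ_f = 0.9265×2.69 + 0.0735×1.03
       = 2.492 + 0.076 = 2.568 g/cm³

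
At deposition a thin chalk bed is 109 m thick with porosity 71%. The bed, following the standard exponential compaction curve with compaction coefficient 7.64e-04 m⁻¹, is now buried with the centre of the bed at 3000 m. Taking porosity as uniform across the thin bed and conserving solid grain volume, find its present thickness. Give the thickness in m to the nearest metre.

34 m

Working in km (1 km = 1000 m; c in km⁻¹ = c in m⁻¹ × 1000):
Porosity at 3 km: phi = 0.71·exp(−0.764×3) = 0.0718
Solid-volume conservation: h(1−phi) = h₀(1−phi₀) ⇒ h = h₀·(1−phi₀)/(1−phi)
h = 0.109 × (1 − 0.71)/(1 − 0.0718) = 0.109 × 0.3124 = 0.0341 km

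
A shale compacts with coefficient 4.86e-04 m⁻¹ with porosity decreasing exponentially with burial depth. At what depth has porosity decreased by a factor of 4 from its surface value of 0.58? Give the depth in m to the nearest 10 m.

Working in km (1 km = 1000 m; c in km⁻¹ = c in m⁻¹ × 1000):
n/n₀ = 1/4 ⇒ exp(−c·z) = 1/4 ⇒ z = ln(4) / c
z = 1.3863 / 0.486 = 2.852 km

2850 m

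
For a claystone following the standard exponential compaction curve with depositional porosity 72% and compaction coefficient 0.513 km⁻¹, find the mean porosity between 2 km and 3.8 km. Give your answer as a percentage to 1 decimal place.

16.8%

⟨φ⟩ = (1/(Z₂−Z₁)) ∫ φ₀ e^(−cZ) dZ = φ₀·(e^(−c·Z₁) − e^(−c·Z₂)) / (c·(Z₂−Z₁))
e^(−0.513×2) = 0.3584; e^(−0.513×3.8) = 0.1424
⟨φ⟩ = 0.72 × (0.3584 − 0.1424) / (0.513 × 1.8) = 0.72 × 0.2340 = 0.1685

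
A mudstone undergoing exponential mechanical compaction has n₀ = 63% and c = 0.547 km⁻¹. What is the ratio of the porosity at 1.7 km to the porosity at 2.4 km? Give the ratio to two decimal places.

1.47

n(Z₁)/n(Z₂) = e^(−c·Z₁)/e^(−c·Z₂) = e^{c(Z₂−Z₁)}
= exp(0.547 × 0.7) = exp(0.3829) = 1.4665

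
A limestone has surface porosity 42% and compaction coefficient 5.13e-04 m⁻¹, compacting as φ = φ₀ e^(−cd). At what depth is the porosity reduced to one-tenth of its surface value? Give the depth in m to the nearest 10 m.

Working in km (1 km = 1000 m; c in km⁻¹ = c in m⁻¹ × 1000):
φ/φ₀ = 1/10 ⇒ exp(−c·d) = 1/10 ⇒ d = ln(10) / c
d = 2.3026 / 0.513 = 4.488 km

4490 m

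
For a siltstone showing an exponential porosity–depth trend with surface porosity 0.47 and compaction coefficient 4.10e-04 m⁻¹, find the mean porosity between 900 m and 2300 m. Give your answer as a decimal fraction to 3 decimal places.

0.247

Working in km (1 km = 1000 m; β in km⁻¹ = β in m⁻¹ × 1000):
⟨n⟩ = (1/(Z₂−Z₁)) ∫ n₀ e^(−βZ) dZ = n₀·(e^(−β·Z₁) − e^(−β·Z₂)) / (β·(Z₂−Z₁))
e^(−0.41×0.9) = 0.6914; e^(−0.41×2.3) = 0.3895
⟨n⟩ = 0.47 × (0.6914 − 0.3895) / (0.41 × 1.4) = 0.47 × 0.5261 = 0.2473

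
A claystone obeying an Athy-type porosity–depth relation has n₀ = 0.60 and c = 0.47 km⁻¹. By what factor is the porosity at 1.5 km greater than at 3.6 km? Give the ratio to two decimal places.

2.68

n(Z₁)/n(Z₂) = e^(−c·Z₁)/e^(−c·Z₂) = e^{c(Z₂−Z₁)}
= exp(0.47 × 2.1) = exp(0.987) = 2.6832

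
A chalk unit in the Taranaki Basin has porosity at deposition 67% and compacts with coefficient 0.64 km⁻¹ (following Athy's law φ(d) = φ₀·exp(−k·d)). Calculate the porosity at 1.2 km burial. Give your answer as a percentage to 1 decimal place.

φ = φ₀·exp(−k·d) = 0.67 × exp(−0.64 × 1.2) = 0.67 × exp(−0.768)
  = 0.67 × 0.4639 = 0.3108

31.1%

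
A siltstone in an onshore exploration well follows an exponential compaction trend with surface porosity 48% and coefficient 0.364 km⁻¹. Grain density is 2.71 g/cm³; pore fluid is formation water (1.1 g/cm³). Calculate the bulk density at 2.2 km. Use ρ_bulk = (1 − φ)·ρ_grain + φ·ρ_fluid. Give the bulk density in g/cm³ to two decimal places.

2.36 g/cm³

Porosity at depth: phi = 0.48·exp(−0.364×2.2) = 0.48×0.4490 = 0.2155
Bulk density: ρ_b = (1−phi)ρ_g + phi·ρ_f = 0.7845×2.71 + 0.2155×1.1
       = 2.126 + 0.237 = 2.363 g/cm³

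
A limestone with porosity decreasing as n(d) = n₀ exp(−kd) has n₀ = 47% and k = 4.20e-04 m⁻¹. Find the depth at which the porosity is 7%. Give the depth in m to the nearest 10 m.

4530 m

Working in km (1 km = 1000 m; k in km⁻¹ = k in m⁻¹ × 1000):
Invert Athy's law: d = ln(n₀/n) / k
d = ln(0.47/0.07) / 0.42 = ln(6.714) / 0.42 = 1.9042 / 0.42 = 4.534 km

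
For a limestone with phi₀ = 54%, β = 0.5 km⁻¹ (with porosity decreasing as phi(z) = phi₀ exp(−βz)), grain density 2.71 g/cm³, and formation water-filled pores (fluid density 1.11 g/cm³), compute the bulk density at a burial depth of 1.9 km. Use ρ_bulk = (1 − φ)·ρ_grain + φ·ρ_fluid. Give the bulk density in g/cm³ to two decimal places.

Porosity at depth: phi = 0.54·exp(−0.5×1.9) = 0.54×0.3867 = 0.2088
Bulk density: ρ_b = (1−phi)ρ_g + phi·ρ_f = 0.7912×2.71 + 0.2088×1.11
       = 2.144 + 0.232 = 2.376 g/cm³

2.38 g/cm³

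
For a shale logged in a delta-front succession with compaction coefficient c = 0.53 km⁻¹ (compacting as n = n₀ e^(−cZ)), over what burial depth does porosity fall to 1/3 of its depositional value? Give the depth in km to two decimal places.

n/n₀ = 1/3 ⇒ exp(−c·Z) = 1/3 ⇒ Z = ln(3) / c
Z = 1.0986 / 0.53 = 2.073 km

2.07 km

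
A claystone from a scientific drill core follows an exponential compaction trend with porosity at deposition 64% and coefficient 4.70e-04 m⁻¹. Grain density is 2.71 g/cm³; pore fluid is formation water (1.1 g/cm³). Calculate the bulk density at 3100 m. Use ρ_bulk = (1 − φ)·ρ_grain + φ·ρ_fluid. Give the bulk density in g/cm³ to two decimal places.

Working in km (1 km = 1000 m; c in km⁻¹ = c in m⁻¹ × 1000):
Porosity at depth: φ = 0.64·exp(−0.47×3.1) = 0.64×0.2329 = 0.1491
Bulk density: ρ_b = (1−φ)ρ_g + φ·ρ_f = 0.8509×2.71 + 0.1491×1.1
       = 2.306 + 0.164 = 2.470 g/cm³

2.47 g/cm³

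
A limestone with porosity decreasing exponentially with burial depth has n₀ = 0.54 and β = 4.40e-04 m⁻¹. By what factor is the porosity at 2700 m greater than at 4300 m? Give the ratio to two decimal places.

2.02

Working in km (1 km = 1000 m; β in km⁻¹ = β in m⁻¹ × 1000):
n(z₁)/n(z₂) = e^(−β·z₁)/e^(−β·z₂) = e^{β(z₂−z₁)}
= exp(0.44 × 1.6) = exp(0.704) = 2.0218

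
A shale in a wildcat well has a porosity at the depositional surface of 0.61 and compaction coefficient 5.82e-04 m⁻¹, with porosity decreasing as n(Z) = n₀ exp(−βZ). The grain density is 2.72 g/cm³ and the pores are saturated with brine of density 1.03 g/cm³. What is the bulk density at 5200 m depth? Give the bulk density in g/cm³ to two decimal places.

Working in km (1 km = 1000 m; β in km⁻¹ = β in m⁻¹ × 1000):
Porosity at depth: n = 0.61·exp(−0.582×5.2) = 0.61×0.0485 = 0.0296
Bulk density: ρ_b = (1−n)ρ_g + n·ρ_f = 0.9704×2.72 + 0.0296×1.03
       = 2.640 + 0.030 = 2.670 g/cm³

2.67 g/cm³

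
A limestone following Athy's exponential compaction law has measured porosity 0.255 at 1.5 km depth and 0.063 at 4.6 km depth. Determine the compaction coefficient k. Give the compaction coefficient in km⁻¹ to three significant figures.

Athy: φ(d) = φ₀ e^(−kd) ⇒ φ₁/φ₂ = e^{k(d₂−d₁)} ⇒ k = ln(φ₁/φ₂)/(d₂−d₁)
k = ln(0.255/0.063) / (4.6 − 1.5) = ln(4.048) / 3.1 = 1.3981 / 3.1 = 0.451 km⁻¹

0.451 km⁻¹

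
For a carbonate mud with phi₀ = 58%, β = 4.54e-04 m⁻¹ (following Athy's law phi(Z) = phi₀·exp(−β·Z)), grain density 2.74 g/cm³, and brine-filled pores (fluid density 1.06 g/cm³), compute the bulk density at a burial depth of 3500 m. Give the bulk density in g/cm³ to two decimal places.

Working in km (1 km = 1000 m; β in km⁻¹ = β in m⁻¹ × 1000):
Porosity at depth: phi = 0.58·exp(−0.454×3.5) = 0.58×0.2041 = 0.1184
Bulk density: ρ_b = (1−phi)ρ_g + phi·ρ_f = 0.8816×2.74 + 0.1184×1.06
       = 2.416 + 0.125 = 2.541 g/cm³

2.54 g/cm³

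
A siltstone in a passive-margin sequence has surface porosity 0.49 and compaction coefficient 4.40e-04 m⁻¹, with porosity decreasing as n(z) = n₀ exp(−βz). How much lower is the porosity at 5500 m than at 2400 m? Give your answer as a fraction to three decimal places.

0.127

Working in km (1 km = 1000 m; β in km⁻¹ = β in m⁻¹ × 1000):
n(2.4) = 0.49·e^(−0.44×2.4) = 0.1704
n(5.5) = 0.49·e^(−0.44×5.5) = 0.0436
Δn = 0.1704 − 0.0436 = 0.1269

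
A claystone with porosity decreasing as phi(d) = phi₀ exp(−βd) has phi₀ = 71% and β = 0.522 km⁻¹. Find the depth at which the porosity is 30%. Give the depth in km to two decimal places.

Invert Athy's law: d = ln(phi₀/phi) / β
d = ln(0.71/0.3) / 0.522 = ln(2.367) / 0.522 = 0.8615 / 0.522 = 1.650 km

1.65 km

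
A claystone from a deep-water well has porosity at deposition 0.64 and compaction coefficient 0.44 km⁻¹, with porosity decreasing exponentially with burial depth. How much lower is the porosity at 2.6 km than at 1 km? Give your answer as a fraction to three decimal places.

0.208

phi(1) = 0.64·e^(−0.44×1) = 0.4122
phi(2.6) = 0.64·e^(−0.44×2.6) = 0.2039
Δphi = 0.4122 − 0.2039 = 0.2083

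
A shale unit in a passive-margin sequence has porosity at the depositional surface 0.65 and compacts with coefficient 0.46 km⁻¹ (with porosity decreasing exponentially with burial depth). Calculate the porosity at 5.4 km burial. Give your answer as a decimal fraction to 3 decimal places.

n = n₀·exp(−k·z) = 0.65 × exp(−0.46 × 5.4) = 0.65 × exp(−2.484)
  = 0.65 × 0.0834 = 0.0542

0.054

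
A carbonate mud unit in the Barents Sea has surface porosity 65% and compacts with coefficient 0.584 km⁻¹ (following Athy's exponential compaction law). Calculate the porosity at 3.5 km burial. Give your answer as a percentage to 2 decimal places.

n = n₀·exp(−k·d) = 0.65 × exp(−0.584 × 3.5) = 0.65 × exp(−2.044)
  = 0.65 × 0.1295 = 0.0842

8.42%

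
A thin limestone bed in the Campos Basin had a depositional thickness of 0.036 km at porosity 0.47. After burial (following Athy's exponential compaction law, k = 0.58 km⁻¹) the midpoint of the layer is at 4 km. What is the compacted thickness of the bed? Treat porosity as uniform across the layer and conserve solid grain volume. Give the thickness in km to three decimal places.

0.020 km

Porosity at 4 km: n = 0.47·exp(−0.58×4) = 0.0462
Solid-volume conservation: h(1−n) = h₀(1−n₀) ⇒ h = h₀·(1−n₀)/(1−n)
h = 0.036 × (1 − 0.47)/(1 − 0.0462) = 0.036 × 0.5557 = 0.0200 km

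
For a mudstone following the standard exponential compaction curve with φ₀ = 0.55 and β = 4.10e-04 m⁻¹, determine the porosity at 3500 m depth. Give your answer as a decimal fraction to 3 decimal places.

Working in km (1 km = 1000 m; β in km⁻¹ = β in m⁻¹ × 1000):
φ = φ₀·exp(−β·z) = 0.55 × exp(−0.41 × 3.5) = 0.55 × exp(−1.435)
  = 0.55 × 0.2381 = 0.1310

0.131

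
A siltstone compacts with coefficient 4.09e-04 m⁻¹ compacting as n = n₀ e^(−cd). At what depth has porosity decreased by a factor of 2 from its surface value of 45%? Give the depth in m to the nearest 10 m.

Working in km (1 km = 1000 m; c in km⁻¹ = c in m⁻¹ × 1000):
n/n₀ = 1/2 ⇒ exp(−c·d) = 1/2 ⇒ d = ln(2) / c
d = 0.6931 / 0.409 = 1.695 km

1690 m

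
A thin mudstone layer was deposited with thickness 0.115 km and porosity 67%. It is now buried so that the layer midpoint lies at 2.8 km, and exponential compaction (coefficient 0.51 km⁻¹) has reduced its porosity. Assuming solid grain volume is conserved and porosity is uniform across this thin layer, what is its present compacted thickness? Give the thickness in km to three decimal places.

Porosity at 2.8 km: phi = 0.67·exp(−0.51×2.8) = 0.1607
Solid-volume conservation: h(1−phi) = h₀(1−phi₀) ⇒ h = h₀·(1−phi₀)/(1−phi)
h = 0.115 × (1 − 0.67)/(1 − 0.1607) = 0.115 × 0.3932 = 0.0452 km

0.045 km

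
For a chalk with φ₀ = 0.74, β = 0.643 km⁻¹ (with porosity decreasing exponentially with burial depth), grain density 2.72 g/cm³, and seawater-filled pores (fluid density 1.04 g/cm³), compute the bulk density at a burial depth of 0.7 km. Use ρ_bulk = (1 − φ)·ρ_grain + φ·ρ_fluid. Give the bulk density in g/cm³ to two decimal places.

1.93 g/cm³

Porosity at depth: φ = 0.74·exp(−0.643×0.7) = 0.74×0.6376 = 0.4718
Bulk density: ρ_b = (1−φ)ρ_g + φ·ρ_f = 0.5282×2.72 + 0.4718×1.04
       = 1.437 + 0.491 = 1.927 g/cm³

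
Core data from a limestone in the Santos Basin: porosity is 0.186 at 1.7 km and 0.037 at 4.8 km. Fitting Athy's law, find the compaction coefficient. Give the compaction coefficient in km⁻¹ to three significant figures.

0.521 km⁻¹

Athy: phi(Z) = phi₀ e^(−βZ) ⇒ phi₁/phi₂ = e^{β(Z₂−Z₁)} ⇒ β = ln(phi₁/phi₂)/(Z₂−Z₁)
β = ln(0.186/0.037) / (4.8 − 1.7) = ln(5.027) / 3.1 = 1.6148 / 3.1 = 0.5209 km⁻¹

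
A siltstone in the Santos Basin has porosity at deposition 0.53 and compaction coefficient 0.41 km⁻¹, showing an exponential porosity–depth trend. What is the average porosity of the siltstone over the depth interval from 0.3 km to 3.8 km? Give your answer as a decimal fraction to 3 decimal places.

⟨n⟩ = (1/(d₂−d₁)) ∫ n₀ e^(−cd) dd = n₀·(e^(−c·d₁) − e^(−c·d₂)) / (c·(d₂−d₁))
e^(−0.41×0.3) = 0.8843; e^(−0.41×3.8) = 0.2106
⟨n⟩ = 0.53 × (0.8843 − 0.2106) / (0.41 × 3.5) = 0.53 × 0.4695 = 0.2488

0.249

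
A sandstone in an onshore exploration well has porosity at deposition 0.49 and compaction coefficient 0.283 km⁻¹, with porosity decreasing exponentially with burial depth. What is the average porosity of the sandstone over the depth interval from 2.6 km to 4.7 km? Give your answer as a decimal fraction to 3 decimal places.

0.177

⟨phi⟩ = (1/(Z₂−Z₁)) ∫ phi₀ e^(−cZ) dZ = phi₀·(e^(−c·Z₁) − e^(−c·Z₂)) / (c·(Z₂−Z₁))
e^(−0.283×2.6) = 0.4791; e^(−0.283×4.7) = 0.2645
⟨phi⟩ = 0.49 × (0.4791 − 0.2645) / (0.283 × 2.1) = 0.49 × 0.3612 = 0.1770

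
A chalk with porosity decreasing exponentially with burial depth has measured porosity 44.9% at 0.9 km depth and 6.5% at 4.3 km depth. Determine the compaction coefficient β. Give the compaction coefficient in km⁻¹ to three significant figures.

0.568 km⁻¹

Athy: φ(d) = φ₀ e^(−βd) ⇒ φ₁/φ₂ = e^{β(d₂−d₁)} ⇒ β = ln(φ₁/φ₂)/(d₂−d₁)
β = ln(0.449/0.065) / (4.3 − 0.9) = ln(6.908) / 3.4 = 1.9326 / 3.4 = 0.5684 km⁻¹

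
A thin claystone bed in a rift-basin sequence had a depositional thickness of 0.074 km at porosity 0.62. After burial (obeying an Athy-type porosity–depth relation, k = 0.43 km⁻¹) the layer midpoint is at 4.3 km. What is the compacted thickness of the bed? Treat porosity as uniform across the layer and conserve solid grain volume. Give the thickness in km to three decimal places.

0.031 km

Porosity at 4.3 km: n = 0.62·exp(−0.43×4.3) = 0.0976
Solid-volume conservation: h(1−n) = h₀(1−n₀) ⇒ h = h₀·(1−n₀)/(1−n)
h = 0.074 × (1 − 0.62)/(1 − 0.0976) = 0.074 × 0.4211 = 0.0312 km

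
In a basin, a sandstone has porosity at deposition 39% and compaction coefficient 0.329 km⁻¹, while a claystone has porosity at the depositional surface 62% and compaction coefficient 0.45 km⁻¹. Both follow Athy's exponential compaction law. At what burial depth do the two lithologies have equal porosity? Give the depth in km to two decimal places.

3.83 km

Set n₀ₐ e^(−cₐd) = n₀ᵦ e^(−cᵦd) ⇒ ln(n₀ₐ/n₀ᵦ) = (cₐ − cᵦ)·d
d = ln(0.39/0.62) / (0.329 − 0.45) = -0.4636 / -0.121 = 3.831 km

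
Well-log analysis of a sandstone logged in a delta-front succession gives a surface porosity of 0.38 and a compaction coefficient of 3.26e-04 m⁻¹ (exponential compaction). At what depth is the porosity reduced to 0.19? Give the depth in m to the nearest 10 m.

Working in km (1 km = 1000 m; β in km⁻¹ = β in m⁻¹ × 1000):
Invert Athy's law: z = ln(n₀/n) / β
z = ln(0.38/0.19) / 0.326 = ln(2) / 0.326 = 0.6931 / 0.326 = 2.126 km

2130 m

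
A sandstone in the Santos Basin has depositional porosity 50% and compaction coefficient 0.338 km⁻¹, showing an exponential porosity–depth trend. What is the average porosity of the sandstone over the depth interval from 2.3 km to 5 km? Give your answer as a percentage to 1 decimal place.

15.1%

⟨n⟩ = (1/(Z₂−Z₁)) ∫ n₀ e^(−kZ) dZ = n₀·(e^(−k·Z₁) − e^(−k·Z₂)) / (k·(Z₂−Z₁))
e^(−0.338×2.3) = 0.4596; e^(−0.338×5) = 0.1845
⟨n⟩ = 0.5 × (0.4596 − 0.1845) / (0.338 × 2.7) = 0.5 × 0.3014 = 0.1507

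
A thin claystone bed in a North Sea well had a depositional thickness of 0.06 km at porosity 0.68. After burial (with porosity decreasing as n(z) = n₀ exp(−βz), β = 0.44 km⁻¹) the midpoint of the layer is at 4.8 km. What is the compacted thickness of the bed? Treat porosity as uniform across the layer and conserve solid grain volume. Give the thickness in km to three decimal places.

0.021 km

Porosity at 4.8 km: n = 0.68·exp(−0.44×4.8) = 0.0823
Solid-volume conservation: h(1−n) = h₀(1−n₀) ⇒ h = h₀·(1−n₀)/(1−n)
h = 0.06 × (1 − 0.68)/(1 − 0.0823) = 0.06 × 0.3487 = 0.0209 km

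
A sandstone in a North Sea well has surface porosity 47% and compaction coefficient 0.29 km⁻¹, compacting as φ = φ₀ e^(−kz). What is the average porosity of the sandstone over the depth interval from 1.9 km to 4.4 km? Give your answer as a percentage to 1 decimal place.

⟨φ⟩ = (1/(z₂−z₁)) ∫ φ₀ e^(−kz) dz = φ₀·(e^(−k·z₁) − e^(−k·z₂)) / (k·(z₂−z₁))
e^(−0.29×1.9) = 0.5764; e^(−0.29×4.4) = 0.2792
⟨φ⟩ = 0.47 × (0.5764 − 0.2792) / (0.29 × 2.5) = 0.47 × 0.4100 = 0.1927

19.3%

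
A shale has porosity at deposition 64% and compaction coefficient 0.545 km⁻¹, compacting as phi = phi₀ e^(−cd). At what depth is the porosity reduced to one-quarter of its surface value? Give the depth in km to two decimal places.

2.54 km

phi/phi₀ = 1/4 ⇒ exp(−c·d) = 1/4 ⇒ d = ln(4) / c
d = 1.3863 / 0.545 = 2.544 km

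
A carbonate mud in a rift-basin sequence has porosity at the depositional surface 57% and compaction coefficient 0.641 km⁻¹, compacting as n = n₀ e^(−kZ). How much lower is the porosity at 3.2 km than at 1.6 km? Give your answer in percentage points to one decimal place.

n(1.6) = 0.57·e^(−0.641×1.6) = 0.2044
n(3.2) = 0.57·e^(−0.641×3.2) = 0.0733
Δn = 0.2044 − 0.0733 = 0.1311

13.1 percentage points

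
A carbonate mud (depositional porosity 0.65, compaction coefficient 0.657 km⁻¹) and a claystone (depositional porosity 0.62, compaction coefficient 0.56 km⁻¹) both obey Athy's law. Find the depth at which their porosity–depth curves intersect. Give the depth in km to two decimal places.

Set n₀ₐ e^(−βₐZ) = n₀ᵦ e^(−βᵦZ) ⇒ ln(n₀ₐ/n₀ᵦ) = (βₐ − βᵦ)·Z
Z = ln(0.65/0.62) / (0.657 − 0.56) = 0.0473 / 0.097 = 0.487 km

0.49 km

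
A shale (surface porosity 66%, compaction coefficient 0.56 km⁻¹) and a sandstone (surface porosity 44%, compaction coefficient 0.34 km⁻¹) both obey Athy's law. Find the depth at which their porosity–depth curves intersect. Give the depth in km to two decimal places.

1.84 km

Set phi₀ₐ e^(−βₐz) = phi₀ᵦ e^(−βᵦz) ⇒ ln(phi₀ₐ/phi₀ᵦ) = (βₐ − βᵦ)·z
z = ln(0.66/0.44) / (0.56 − 0.34) = 0.4055 / 0.22 = 1.843 km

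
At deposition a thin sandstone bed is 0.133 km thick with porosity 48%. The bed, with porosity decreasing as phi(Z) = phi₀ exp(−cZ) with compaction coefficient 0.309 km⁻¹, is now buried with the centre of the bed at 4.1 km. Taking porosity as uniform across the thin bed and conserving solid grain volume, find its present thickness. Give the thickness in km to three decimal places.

Porosity at 4.1 km: phi = 0.48·exp(−0.309×4.1) = 0.1352
Solid-volume conservation: h(1−phi) = h₀(1−phi₀) ⇒ h = h₀·(1−phi₀)/(1−phi)
h = 0.133 × (1 − 0.48)/(1 − 0.1352) = 0.133 × 0.6013 = 0.0800 km

0.080 km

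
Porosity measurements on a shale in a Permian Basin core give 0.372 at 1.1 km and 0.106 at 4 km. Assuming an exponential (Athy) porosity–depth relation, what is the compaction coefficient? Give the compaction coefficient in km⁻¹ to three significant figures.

0.433 km⁻¹

Athy: phi(Z) = phi₀ e^(−cZ) ⇒ phi₁/phi₂ = e^{c(Z₂−Z₁)} ⇒ c = ln(phi₁/phi₂)/(Z₂−Z₁)
c = ln(0.372/0.106) / (4 − 1.1) = ln(3.509) / 2.9 = 1.2555 / 2.9 = 0.4329 km⁻¹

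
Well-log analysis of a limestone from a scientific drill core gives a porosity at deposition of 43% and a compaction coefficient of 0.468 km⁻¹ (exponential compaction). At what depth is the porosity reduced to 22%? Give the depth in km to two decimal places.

Invert Athy's law: d = ln(phi₀/phi) / β
d = ln(0.43/0.22) / 0.468 = ln(1.955) / 0.468 = 0.6702 / 0.468 = 1.432 km

1.43 km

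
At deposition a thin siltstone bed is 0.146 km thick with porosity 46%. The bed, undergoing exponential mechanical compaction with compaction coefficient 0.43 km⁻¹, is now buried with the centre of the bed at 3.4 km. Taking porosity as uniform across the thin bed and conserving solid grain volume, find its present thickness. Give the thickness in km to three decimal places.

0.088 km

Porosity at 3.4 km: phi = 0.46·exp(−0.43×3.4) = 0.1066
Solid-volume conservation: h(1−phi) = h₀(1−phi₀) ⇒ h = h₀·(1−phi₀)/(1−phi)
h = 0.146 × (1 − 0.46)/(1 − 0.1066) = 0.146 × 0.6044 = 0.0882 km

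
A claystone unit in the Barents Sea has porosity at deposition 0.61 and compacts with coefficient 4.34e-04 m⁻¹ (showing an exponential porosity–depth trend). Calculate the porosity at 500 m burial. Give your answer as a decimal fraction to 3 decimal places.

Working in km (1 km = 1000 m; c in km⁻¹ = c in m⁻¹ × 1000):
φ = φ₀·exp(−c·d) = 0.61 × exp(−0.434 × 0.5) = 0.61 × exp(−0.217)
  = 0.61 × 0.8049 = 0.4910

0.491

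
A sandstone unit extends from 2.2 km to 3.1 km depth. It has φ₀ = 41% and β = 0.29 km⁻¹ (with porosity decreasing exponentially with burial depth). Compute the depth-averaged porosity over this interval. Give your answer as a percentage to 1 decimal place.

19.1%

⟨φ⟩ = (1/(Z₂−Z₁)) ∫ φ₀ e^(−βZ) dZ = φ₀·(e^(−β·Z₁) − e^(−β·Z₂)) / (β·(Z₂−Z₁))
e^(−0.29×2.2) = 0.5283; e^(−0.29×3.1) = 0.4070
⟨φ⟩ = 0.41 × (0.5283 − 0.4070) / (0.29 × 0.9) = 0.41 × 0.4650 = 0.1907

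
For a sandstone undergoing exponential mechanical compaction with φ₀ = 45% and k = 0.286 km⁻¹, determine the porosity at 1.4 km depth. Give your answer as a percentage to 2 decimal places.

30.15%

φ = φ₀·exp(−k·Z) = 0.45 × exp(−0.286 × 1.4) = 0.45 × exp(−0.4004)
  = 0.45 × 0.6701 = 0.3015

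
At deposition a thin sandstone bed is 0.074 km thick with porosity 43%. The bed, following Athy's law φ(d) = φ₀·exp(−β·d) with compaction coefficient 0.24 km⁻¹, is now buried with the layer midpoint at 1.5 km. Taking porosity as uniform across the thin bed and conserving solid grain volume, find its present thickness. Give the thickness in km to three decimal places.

Porosity at 1.5 km: φ = 0.43·exp(−0.24×1.5) = 0.3000
Solid-volume conservation: h(1−φ) = h₀(1−φ₀) ⇒ h = h₀·(1−φ₀)/(1−φ)
h = 0.074 × (1 − 0.43)/(1 − 0.3000) = 0.074 × 0.8143 = 0.0603 km

0.060 km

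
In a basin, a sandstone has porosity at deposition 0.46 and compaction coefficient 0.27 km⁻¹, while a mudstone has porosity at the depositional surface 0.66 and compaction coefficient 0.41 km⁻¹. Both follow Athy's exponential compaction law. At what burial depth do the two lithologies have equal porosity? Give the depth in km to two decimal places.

2.58 km

Set n₀ₐ e^(−cₐZ) = n₀ᵦ e^(−cᵦZ) ⇒ ln(n₀ₐ/n₀ᵦ) = (cₐ − cᵦ)·Z
Z = ln(0.46/0.66) / (0.27 − 0.41) = -0.3610 / -0.14 = 2.579 km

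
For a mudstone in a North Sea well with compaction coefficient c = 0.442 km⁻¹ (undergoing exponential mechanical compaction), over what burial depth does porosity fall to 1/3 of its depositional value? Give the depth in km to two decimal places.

phi/phi₀ = 1/3 ⇒ exp(−c·z) = 1/3 ⇒ z = ln(3) / c
z = 1.0986 / 0.442 = 2.486 km

2.49 km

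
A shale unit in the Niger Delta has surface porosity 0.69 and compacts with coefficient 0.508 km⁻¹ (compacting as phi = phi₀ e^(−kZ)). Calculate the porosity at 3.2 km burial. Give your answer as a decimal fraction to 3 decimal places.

0.136

phi = phi₀·exp(−k·Z) = 0.69 × exp(−0.508 × 3.2) = 0.69 × exp(−1.626)
  = 0.69 × 0.1968 = 0.1358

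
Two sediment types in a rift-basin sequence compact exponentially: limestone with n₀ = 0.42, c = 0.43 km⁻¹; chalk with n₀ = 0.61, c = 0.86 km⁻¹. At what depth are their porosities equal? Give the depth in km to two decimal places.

0.87 km

Set n₀ₐ e^(−cₐz) = n₀ᵦ e^(−cᵦz) ⇒ ln(n₀ₐ/n₀ᵦ) = (cₐ − cᵦ)·z
z = ln(0.42/0.61) / (0.43 − 0.86) = -0.3732 / -0.43 = 0.868 km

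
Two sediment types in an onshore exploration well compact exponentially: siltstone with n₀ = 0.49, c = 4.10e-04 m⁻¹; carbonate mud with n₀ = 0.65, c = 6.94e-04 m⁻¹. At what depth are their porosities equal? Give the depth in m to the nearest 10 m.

Working in km (1 km = 1000 m; c in km⁻¹ = c in m⁻¹ × 1000):
Set n₀ₐ e^(−cₐz) = n₀ᵦ e^(−cᵦz) ⇒ ln(n₀ₐ/n₀ᵦ) = (cₐ − cᵦ)·z
z = ln(0.49/0.65) / (0.41 − 0.694) = -0.2826 / -0.284 = 0.995 km

990 m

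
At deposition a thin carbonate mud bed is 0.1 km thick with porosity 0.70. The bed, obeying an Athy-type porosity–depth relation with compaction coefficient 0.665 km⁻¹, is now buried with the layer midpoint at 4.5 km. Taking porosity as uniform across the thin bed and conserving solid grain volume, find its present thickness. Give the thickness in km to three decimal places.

0.031 km

Porosity at 4.5 km: φ = 0.7·exp(−0.665×4.5) = 0.0351
Solid-volume conservation: h(1−φ) = h₀(1−φ₀) ⇒ h = h₀·(1−φ₀)/(1−φ)
h = 0.1 × (1 − 0.7)/(1 − 0.0351) = 0.1 × 0.3109 = 0.0311 km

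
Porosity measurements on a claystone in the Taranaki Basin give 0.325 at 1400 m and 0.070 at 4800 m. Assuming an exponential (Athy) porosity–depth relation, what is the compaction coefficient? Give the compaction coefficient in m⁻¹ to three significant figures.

0.000452 m⁻¹

Working in km (1 km = 1000 m; β in km⁻¹ = β in m⁻¹ × 1000):
Athy: phi(Z) = phi₀ e^(−βZ) ⇒ phi₁/phi₂ = e^{β(Z₂−Z₁)} ⇒ β = ln(phi₁/phi₂)/(Z₂−Z₁)
β = ln(0.325/0.07) / (4.8 − 1.4) = ln(4.643) / 3.4 = 1.5353 / 3.4 = 0.4516 km⁻¹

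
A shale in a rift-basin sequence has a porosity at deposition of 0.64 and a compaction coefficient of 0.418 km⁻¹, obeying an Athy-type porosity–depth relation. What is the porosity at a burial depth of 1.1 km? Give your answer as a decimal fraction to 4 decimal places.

φ = φ₀·exp(−β·z) = 0.64 × exp(−0.418 × 1.1) = 0.64 × exp(−0.4598)
  = 0.64 × 0.6314 = 0.4041

0.4041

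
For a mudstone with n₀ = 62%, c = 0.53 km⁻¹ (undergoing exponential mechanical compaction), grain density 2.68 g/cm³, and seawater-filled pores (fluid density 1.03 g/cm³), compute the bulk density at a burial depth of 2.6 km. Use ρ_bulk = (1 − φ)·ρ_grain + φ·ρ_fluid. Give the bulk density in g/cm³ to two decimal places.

Porosity at depth: n = 0.62·exp(−0.53×2.6) = 0.62×0.2521 = 0.1563
Bulk density: ρ_b = (1−n)ρ_g + n·ρ_f = 0.8437×2.68 + 0.1563×1.03
       = 2.261 + 0.161 = 2.422 g/cm³

2.42 g/cm³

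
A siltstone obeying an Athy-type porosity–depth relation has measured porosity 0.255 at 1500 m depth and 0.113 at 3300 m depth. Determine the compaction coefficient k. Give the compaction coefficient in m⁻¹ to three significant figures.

0.000452 m⁻¹

Working in km (1 km = 1000 m; k in km⁻¹ = k in m⁻¹ × 1000):
Athy: n(Z) = n₀ e^(−kZ) ⇒ n₁/n₂ = e^{k(Z₂−Z₁)} ⇒ k = ln(n₁/n₂)/(Z₂−Z₁)
k = ln(0.255/0.113) / (3.3 − 1.5) = ln(2.257) / 1.8 = 0.8139 / 1.8 = 0.4522 km⁻¹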